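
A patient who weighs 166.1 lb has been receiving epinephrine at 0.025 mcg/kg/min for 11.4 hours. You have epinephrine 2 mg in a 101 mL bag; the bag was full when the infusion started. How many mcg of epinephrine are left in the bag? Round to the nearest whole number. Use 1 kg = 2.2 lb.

Weight = 166.1 lb ÷ 2.2 lb/kg = 75.5 kg
Dose = 0.025 mcg/kg/min × 75.5 kg = 1.8875 mcg/min
1.8875 mcg/min × 60 min/hr = 113.25 mcg/hr
Concentration = 2 mg ÷ 101 mL = 0.01980198 mg/mL = 19.80198 mcg/mL
Rate = 113.25 mcg/hr ÷ 19.80198 mcg/mL = 5.719125 mL/hr
Volume infused = 5.719125 mL/hr × 11.4 hr = 65.19802 mL
Volume remaining = 101 − 65.19802 = 35.80198 mL
Drug remaining = 35.80198 mL × 19.80198 mcg/mL = 708.95 mcg

709 mcg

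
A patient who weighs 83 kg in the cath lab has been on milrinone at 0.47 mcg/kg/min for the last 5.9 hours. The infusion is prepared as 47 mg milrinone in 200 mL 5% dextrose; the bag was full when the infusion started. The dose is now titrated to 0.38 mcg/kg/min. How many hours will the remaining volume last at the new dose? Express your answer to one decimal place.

Initial rate:
Dose = 0.47 mcg/kg/min × 83 kg = 39.01 mcg/min
39.01 mcg/min × 60 min/hr = 2340.6 mcg/hr
Concentration = 47 mg ÷ 200 mL = 0.235 mg/mL = 235 mcg/mL
Rate = 2340.6 mcg/hr ÷ 235 mcg/mL = 9.96 mL/hr
Volume infused so far = 9.96 mL/hr × 5.9 hr = 58.764 mL
Volume remaining = 200 − 58.764 = 141.236 mL
New rate:
Dose = 0.38 mcg/kg/min × 83 kg = 31.54 mcg/min
31.54 mcg/min × 60 min/hr = 1892.4 mcg/hr
Rate = 1892.4 mcg/hr ÷ 235 mcg/mL = 8.052766 mL/hr
Time remaining = 141.236 mL ÷ 8.052766 mL/hr = 17.53882 hr

17.5 hours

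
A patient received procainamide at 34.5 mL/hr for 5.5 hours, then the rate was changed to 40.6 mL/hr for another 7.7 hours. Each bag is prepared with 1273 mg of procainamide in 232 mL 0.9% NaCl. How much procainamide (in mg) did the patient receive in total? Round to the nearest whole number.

Concentration = 1273 mg ÷ 232 mL = 5.487069 mg/mL
Stage 1: 34.5 mL/hr × 5.5 hr = 189.75 mL → 189.75 mL × 5.487069 mg/mL = 1041.171 mg
Stage 2: 40.6 mL/hr × 7.7 hr = 312.62 mL → 312.62 mL × 5.487069 mg/mL = 1715.367 mg
Total = 1041.171 + 1715.367 = 2756.539 mg

2757 mg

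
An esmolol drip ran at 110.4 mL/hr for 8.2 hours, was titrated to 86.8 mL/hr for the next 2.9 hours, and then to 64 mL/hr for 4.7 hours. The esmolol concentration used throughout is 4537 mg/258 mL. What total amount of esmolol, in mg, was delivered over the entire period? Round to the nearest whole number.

25636 mg

Concentration = 4537 mg ÷ 258 mL = 17.58527 mg/mL
Stage 1: 110.4 mL/hr × 8.2 hr = 905.28 mL → 905.28 mL × 17.58527 mg/mL = 15919.59 mg
Stage 2: 86.8 mL/hr × 2.9 hr = 251.72 mL → 251.72 mL × 17.58527 mg/mL = 4426.564 mg
Stage 3: 64 mL/hr × 4.7 hr = 300.8 mL → 300.8 mL × 17.58527 mg/mL = 5289.65 mg
Total = 15919.59 + 4426.564 + 5289.65 = 25635.81 mg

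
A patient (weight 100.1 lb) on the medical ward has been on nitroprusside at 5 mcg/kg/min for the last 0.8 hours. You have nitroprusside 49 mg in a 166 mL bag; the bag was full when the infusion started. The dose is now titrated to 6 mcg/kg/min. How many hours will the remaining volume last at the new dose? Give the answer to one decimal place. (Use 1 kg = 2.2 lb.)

2.3 hours

Initial rate:
Weight = 100.1 lb ÷ 2.2 lb/kg = 45.5 kg
Dose = 5 mcg/kg/min × 45.5 kg = 227.5 mcg/min
227.5 mcg/min × 60 min/hr = 13650 mcg/hr
Concentration = 49 mg ÷ 166 mL = 0.2951807 mg/mL = 295.1807 mcg/mL
Rate = 13650 mcg/hr ÷ 295.1807 mcg/mL = 46.24286 mL/hr
Volume infused so far = 46.24286 mL/hr × 0.8 hr = 36.99429 mL
Volume remaining = 166 − 36.99429 = 129.0057 mL
New rate:
Dose = 6 mcg/kg/min × 45.5 kg = 273 mcg/min
273 mcg/min × 60 min/hr = 16380 mcg/hr
Rate = 16380 mcg/hr ÷ 295.1807 mcg/mL = 55.49143 mL/hr
Time remaining = 129.0057 mL ÷ 55.49143 mL/hr = 2.324786 hr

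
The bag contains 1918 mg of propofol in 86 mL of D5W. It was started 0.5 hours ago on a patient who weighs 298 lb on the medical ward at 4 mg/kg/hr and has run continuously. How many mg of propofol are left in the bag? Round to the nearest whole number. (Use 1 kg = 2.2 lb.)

1647 mg

Weight = 298 lb ÷ 2.2 lb/kg = 135.4545 kg
Dose = 4 mg/kg/hr × 135.4545 kg = 541.8182 mg/hr
Concentration = 1918 mg ÷ 86 mL = 22.30233 mg/mL
Rate = 541.8182 mg/hr ÷ 22.30233 mg/mL = 24.29425 mL/hr
Volume infused = 24.29425 mL/hr × 0.5 hr = 12.14712 mL
Volume remaining = 86 − 12.14712 = 73.85288 mL
Drug remaining = 73.85288 mL × 22.30233 mg/mL = 1647.091 mg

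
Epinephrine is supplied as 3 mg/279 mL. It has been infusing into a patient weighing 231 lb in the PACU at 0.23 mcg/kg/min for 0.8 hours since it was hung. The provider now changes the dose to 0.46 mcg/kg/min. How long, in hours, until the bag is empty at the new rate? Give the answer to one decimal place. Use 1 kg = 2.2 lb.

0.6 hours

Initial rate:
Weight = 231 lb ÷ 2.2 lb/kg = 105 kg
Dose = 0.23 mcg/kg/min × 105 kg = 24.15 mcg/min
24.15 mcg/min × 60 min/hr = 1449 mcg/hr
Concentration = 3 mg ÷ 279 mL = 0.01075269 mg/mL = 10.75269 mcg/mL
Rate = 1449 mcg/hr ÷ 10.75269 mcg/mL = 134.757 mL/hr
Volume infused so far = 134.757 mL/hr × 0.8 hr = 107.8056 mL
Volume remaining = 279 − 107.8056 = 171.1944 mL
New rate:
Dose = 0.46 mcg/kg/min × 105 kg = 48.3 mcg/min
48.3 mcg/min × 60 min/hr = 2898 mcg/hr
Rate = 2898 mcg/hr ÷ 10.75269 mcg/mL = 269.514 mL/hr
Time remaining = 171.1944 mL ÷ 269.514 mL/hr = 0.6351967 hr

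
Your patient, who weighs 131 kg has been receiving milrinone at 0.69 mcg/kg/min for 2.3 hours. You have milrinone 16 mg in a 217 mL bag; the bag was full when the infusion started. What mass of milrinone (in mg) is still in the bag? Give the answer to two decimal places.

3.53 mg

Dose = 0.69 mcg/kg/min × 131 kg = 90.39 mcg/min
90.39 mcg/min × 60 min/hr = 5423.4 mcg/hr
Concentration = 16 mg ÷ 217 mL = 0.07373272 mg/mL = 73.73272 mcg/mL
Rate = 5423.4 mcg/hr ÷ 73.73272 mcg/mL = 73.55486 mL/hr
Volume infused = 73.55486 mL/hr × 2.3 hr = 169.1762 mL
Volume remaining = 217 − 169.1762 = 47.82382 mL
Drug remaining = 47.82382 mL × 73.73272 mcg/mL = 3526.18 mcg = 3.52618 mg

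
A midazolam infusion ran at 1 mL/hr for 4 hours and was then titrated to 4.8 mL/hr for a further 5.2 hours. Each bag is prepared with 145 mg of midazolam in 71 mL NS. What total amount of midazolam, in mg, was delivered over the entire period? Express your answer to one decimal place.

Concentration = 145 mg ÷ 71 mL = 2.042254 mg/mL
Stage 1: 1 mL/hr × 4 hr = 4 mL → 4 mL × 2.042254 mg/mL = 8.169014 mg
Stage 2: 4.8 mL/hr × 5.2 hr = 24.96 mL → 24.96 mL × 2.042254 mg/mL = 50.97465 mg
Total = 8.169014 + 50.97465 = 59.14366 mg

59.1 mg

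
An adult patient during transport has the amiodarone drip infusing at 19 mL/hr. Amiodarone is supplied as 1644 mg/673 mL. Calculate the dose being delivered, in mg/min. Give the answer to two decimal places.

Concentration = 1644 mg ÷ 673 mL = 2.442793 mg/mL
Drug rate = 19 mL/hr × 2.442793 mg/mL = 46.41308 mg/hr
46.41308 mg/hr ÷ 60 min/hr = 0.7735513 mg/min

0.77 mg/min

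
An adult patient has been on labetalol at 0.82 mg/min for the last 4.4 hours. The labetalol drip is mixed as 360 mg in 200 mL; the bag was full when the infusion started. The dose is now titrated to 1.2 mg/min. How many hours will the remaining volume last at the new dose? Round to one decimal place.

2.0 hours

Initial rate:
0.82 mg/min × 60 min/hr = 49.2 mg/hr
Concentration = 360 mg ÷ 200 mL = 1.8 mg/mL
Rate = 49.2 mg/hr ÷ 1.8 mg/mL = 27.33333 mL/hr
Volume infused so far = 27.33333 mL/hr × 4.4 hr = 120.2667 mL
Volume remaining = 200 − 120.2667 = 79.73333 mL
New rate:
1.2 mg/min × 60 min/hr = 72 mg/hr
Rate = 72 mg/hr ÷ 1.8 mg/mL = 40 mL/hr
Time remaining = 79.73333 mL ÷ 40 mL/hr = 1.993333 hr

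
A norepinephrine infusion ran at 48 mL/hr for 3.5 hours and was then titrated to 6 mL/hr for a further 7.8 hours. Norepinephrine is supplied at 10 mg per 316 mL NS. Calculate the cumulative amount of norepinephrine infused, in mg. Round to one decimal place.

6.8 mg

Concentration = 10 mg ÷ 316 mL = 0.03164557 mg/mL
Stage 1: 48 mL/hr × 3.5 hr = 168 mL → 168 mL × 0.03164557 mg/mL = 5.316456 mg
Stage 2: 6 mL/hr × 7.8 hr = 46.8 mL → 46.8 mL × 0.03164557 mg/mL = 1.481013 mg
Total = 5.316456 + 1.481013 = 6.797468 mg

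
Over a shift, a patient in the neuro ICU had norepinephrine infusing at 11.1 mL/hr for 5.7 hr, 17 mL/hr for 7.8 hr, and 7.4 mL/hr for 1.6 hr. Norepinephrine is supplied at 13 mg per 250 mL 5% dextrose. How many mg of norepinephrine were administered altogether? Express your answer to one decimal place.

10.8 mg

Concentration = 13 mg ÷ 250 mL = 0.052 mg/mL
Stage 1: 11.1 mL/hr × 5.7 hr = 63.27 mL → 63.27 mL × 0.052 mg/mL = 3.29004 mg
Stage 2: 17 mL/hr × 7.8 hr = 132.6 mL → 132.6 mL × 0.052 mg/mL = 6.8952 mg
Stage 3: 7.4 mL/hr × 1.6 hr = 11.84 mL → 11.84 mL × 0.052 mg/mL = 0.61568 mg
Total = 3.29004 + 6.8952 + 0.61568 = 10.80092 mg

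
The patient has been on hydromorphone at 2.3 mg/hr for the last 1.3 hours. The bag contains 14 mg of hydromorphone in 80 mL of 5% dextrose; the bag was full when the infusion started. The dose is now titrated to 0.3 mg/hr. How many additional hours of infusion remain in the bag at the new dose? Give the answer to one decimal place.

Initial rate:
Concentration = 14 mg ÷ 80 mL = 0.175 mg/mL
Rate = 2.3 mg/hr ÷ 0.175 mg/mL = 13.14286 mL/hr
Volume infused so far = 13.14286 mL/hr × 1.3 hr = 17.08571 mL
Volume remaining = 80 − 17.08571 = 62.91429 mL
New rate:
Rate = 0.3 mg/hr ÷ 0.175 mg/mL = 1.714286 mL/hr
Time remaining = 62.91429 mL ÷ 1.714286 mL/hr = 36.7 hr

36.7 hours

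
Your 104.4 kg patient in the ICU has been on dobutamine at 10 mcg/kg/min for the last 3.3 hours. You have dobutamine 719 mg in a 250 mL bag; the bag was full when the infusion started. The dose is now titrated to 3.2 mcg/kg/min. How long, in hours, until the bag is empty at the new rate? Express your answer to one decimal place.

25.6 hours

Initial rate:
Dose = 10 mcg/kg/min × 104.4 kg = 1044 mcg/min
1044 mcg/min × 60 min/hr = 62640 mcg/hr
Concentration = 719 mg ÷ 250 mL = 2.876 mg/mL = 2876 mcg/mL
Rate = 62640 mcg/hr ÷ 2876 mcg/mL = 21.78025 mL/hr
Volume infused so far = 21.78025 mL/hr × 3.3 hr = 71.87483 mL
Volume remaining = 250 − 71.87483 = 178.1252 mL
New rate:
Dose = 3.2 mcg/kg/min × 104.4 kg = 334.08 mcg/min
334.08 mcg/min × 60 min/hr = 20044.8 mcg/hr
Rate = 20044.8 mcg/hr ÷ 2876 mcg/mL = 6.96968 mL/hr
Time remaining = 178.1252 mL ÷ 6.96968 mL/hr = 25.55715 hr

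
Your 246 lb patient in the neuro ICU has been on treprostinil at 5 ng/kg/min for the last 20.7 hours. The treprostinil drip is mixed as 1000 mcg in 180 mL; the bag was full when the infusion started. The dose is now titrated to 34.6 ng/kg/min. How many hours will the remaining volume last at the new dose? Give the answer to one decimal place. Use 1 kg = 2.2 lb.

Initial rate:
Weight = 246 lb ÷ 2.2 lb/kg = 111.8182 kg
Dose = 5 ng/kg/min × 111.8182 kg = 559.0909 ng/min
559.0909 ng/min × 60 min/hr = 33545.45 ng/hr
Concentration = 1000 mcg ÷ 180 mL = 5.555556 mcg/mL = 5555.556 ng/mL
Rate = 33545.45 ng/hr ÷ 5555.556 ng/mL = 6.038182 mL/hr
Volume infused so far = 6.038182 mL/hr × 20.7 hr = 124.9904 mL
Volume remaining = 180 − 124.9904 = 55.00964 mL
New rate:
Dose = 34.6 ng/kg/min × 111.8182 kg = 3868.909 ng/min
3868.909 ng/min × 60 min/hr = 232134.5 ng/hr
Rate = 232134.5 ng/hr ÷ 5555.556 ng/mL = 41.78422 mL/hr
Time remaining = 55.00964 mL ÷ 41.78422 mL/hr = 1.316517 hr

1.3 hours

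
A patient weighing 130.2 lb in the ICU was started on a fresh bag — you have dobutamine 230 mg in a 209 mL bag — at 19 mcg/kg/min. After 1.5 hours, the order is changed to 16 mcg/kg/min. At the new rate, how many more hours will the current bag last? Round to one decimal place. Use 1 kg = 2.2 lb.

2.3 hours

Initial rate:
Weight = 130.2 lb ÷ 2.2 lb/kg = 59.18182 kg
Dose = 19 mcg/kg/min × 59.18182 kg = 1124.455 mcg/min
1124.455 mcg/min × 60 min/hr = 67467.27 mcg/hr
Concentration = 230 mg ÷ 209 mL = 1.100478 mg/mL = 1100.478 mcg/mL
Rate = 67467.27 mcg/hr ÷ 1100.478 mcg/mL = 61.30722 mL/hr
Volume infused so far = 61.30722 mL/hr × 1.5 hr = 91.96083 mL
Volume remaining = 209 − 91.96083 = 117.0392 mL
New rate:
Dose = 16 mcg/kg/min × 59.18182 kg = 946.9091 mcg/min
946.9091 mcg/min × 60 min/hr = 56814.55 mcg/hr
Rate = 56814.55 mcg/hr ÷ 1100.478 mcg/mL = 51.62713 mL/hr
Time remaining = 117.0392 mL ÷ 51.62713 mL/hr = 2.267009 hr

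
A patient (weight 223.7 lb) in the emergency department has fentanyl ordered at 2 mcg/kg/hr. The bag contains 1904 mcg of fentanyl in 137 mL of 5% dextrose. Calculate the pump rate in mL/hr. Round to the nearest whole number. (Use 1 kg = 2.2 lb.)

15 mL/hr

Weight = 223.7 lb ÷ 2.2 lb/kg = 101.6818 kg
Dose = 2 mcg/kg/hr × 101.6818 kg = 203.3636 mcg/hr
Concentration = 1904 mcg ÷ 137 mL = 13.89781 mcg/mL
Rate = 203.3636 mcg/hr ÷ 13.89781 mcg/mL = 14.63278 mL/hr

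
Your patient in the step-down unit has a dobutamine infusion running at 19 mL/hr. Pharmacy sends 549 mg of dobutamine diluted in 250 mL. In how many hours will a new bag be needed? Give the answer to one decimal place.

Duration = 250 mL ÷ 19 mL/hr = 13.15789 hr

13.2 hours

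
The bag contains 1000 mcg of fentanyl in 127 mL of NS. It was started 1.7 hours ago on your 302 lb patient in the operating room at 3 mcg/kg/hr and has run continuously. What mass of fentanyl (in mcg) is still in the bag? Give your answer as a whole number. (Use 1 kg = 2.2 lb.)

300 mcg

Weight = 302 lb ÷ 2.2 lb/kg = 137.2727 kg
Dose = 3 mcg/kg/hr × 137.2727 kg = 411.8182 mcg/hr
Concentration = 1000 mcg ÷ 127 mL = 7.874016 mcg/mL
Rate = 411.8182 mcg/hr ÷ 7.874016 mcg/mL = 52.30091 mL/hr
Volume infused = 52.30091 mL/hr × 1.7 hr = 88.91155 mL
Volume remaining = 127 − 88.91155 = 38.08845 mL
Drug remaining = 38.08845 mL × 7.874016 mcg/mL = 299.9091 mcg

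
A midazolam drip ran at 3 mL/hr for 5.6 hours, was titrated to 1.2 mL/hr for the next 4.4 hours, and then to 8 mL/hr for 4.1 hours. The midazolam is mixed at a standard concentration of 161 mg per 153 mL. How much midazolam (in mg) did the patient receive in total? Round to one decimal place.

Concentration = 161 mg ÷ 153 mL = 1.052288 mg/mL
Stage 1: 3 mL/hr × 5.6 hr = 16.8 mL → 16.8 mL × 1.052288 mg/mL = 17.67843 mg
Stage 2: 1.2 mL/hr × 4.4 hr = 5.28 mL → 5.28 mL × 1.052288 mg/mL = 5.556078 mg
Stage 3: 8 mL/hr × 4.1 hr = 32.8 mL → 32.8 mL × 1.052288 mg/mL = 34.51503 mg
Total = 17.67843 + 5.556078 + 34.51503 = 57.74954 mg

57.7 mg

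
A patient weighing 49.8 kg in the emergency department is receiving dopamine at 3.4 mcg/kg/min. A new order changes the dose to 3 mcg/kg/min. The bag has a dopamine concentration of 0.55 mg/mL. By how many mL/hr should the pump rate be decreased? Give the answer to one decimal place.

2.2 mL/hr

At the current dose:
Dose = 3.4 mcg/kg/min × 49.8 kg = 169.32 mcg/min
169.32 mcg/min × 60 min/hr = 10159.2 mcg/hr
Concentration = 0.55 mg/mL = 550 mcg/mL
Rate = 10159.2 mcg/hr ÷ 550 mcg/mL = 18.47127 mL/hr
At the new dose:
Dose = 3 mcg/kg/min × 49.8 kg = 149.4 mcg/min
149.4 mcg/min × 60 min/hr = 8964 mcg/hr
Rate = 8964 mcg/hr ÷ 550 mcg/mL = 16.29818 mL/hr
Change = 16.29818 − 18.47127 = -2.173091 mL/hr → 2.173091 mL/hr decrease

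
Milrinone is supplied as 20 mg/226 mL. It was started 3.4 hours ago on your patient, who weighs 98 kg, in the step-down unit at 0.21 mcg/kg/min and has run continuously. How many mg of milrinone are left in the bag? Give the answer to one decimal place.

15.8 mg

Dose = 0.21 mcg/kg/min × 98 kg = 20.58 mcg/min
20.58 mcg/min × 60 min/hr = 1234.8 mcg/hr
Concentration = 20 mg ÷ 226 mL = 0.08849558 mg/mL = 88.49558 mcg/mL
Rate = 1234.8 mcg/hr ÷ 88.49558 mcg/mL = 13.95324 mL/hr
Volume infused = 13.95324 mL/hr × 3.4 hr = 47.44102 mL
Volume remaining = 226 − 47.44102 = 178.559 mL
Drug remaining = 178.559 mL × 88.49558 mcg/mL = 15801.68 mcg = 15.80168 mg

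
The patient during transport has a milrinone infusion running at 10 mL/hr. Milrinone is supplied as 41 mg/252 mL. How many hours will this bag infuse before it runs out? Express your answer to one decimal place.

Duration = 252 mL ÷ 10 mL/hr = 25.2 hr

25.2 hours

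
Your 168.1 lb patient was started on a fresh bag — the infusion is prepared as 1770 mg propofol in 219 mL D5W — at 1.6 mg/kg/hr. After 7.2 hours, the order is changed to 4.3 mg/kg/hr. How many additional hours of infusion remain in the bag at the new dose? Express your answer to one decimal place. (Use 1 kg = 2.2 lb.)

2.7 hours

Initial rate:
Weight = 168.1 lb ÷ 2.2 lb/kg = 76.40909 kg
Dose = 1.6 mg/kg/hr × 76.40909 kg = 122.2545 mg/hr
Concentration = 1770 mg ÷ 219 mL = 8.082192 mg/mL
Rate = 122.2545 mg/hr ÷ 8.082192 mg/mL = 15.12641 mL/hr
Volume infused so far = 15.12641 mL/hr × 7.2 hr = 108.9102 mL
Volume remaining = 219 − 108.9102 = 110.0898 mL
New rate:
Dose = 4.3 mg/kg/hr × 76.40909 kg = 328.5591 mg/hr
Rate = 328.5591 mg/hr ÷ 8.082192 mg/mL = 40.65223 mL/hr
Time remaining = 110.0898 mL ÷ 40.65223 mL/hr = 2.708089 hr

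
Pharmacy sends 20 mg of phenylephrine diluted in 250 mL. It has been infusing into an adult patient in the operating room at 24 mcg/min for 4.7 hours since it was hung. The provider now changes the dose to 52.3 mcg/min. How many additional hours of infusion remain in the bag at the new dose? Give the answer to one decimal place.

4.2 hours

Initial rate:
24 mcg/min × 60 min/hr = 1440 mcg/hr
Concentration = 20 mg ÷ 250 mL = 0.08 mg/mL = 80 mcg/mL
Rate = 1440 mcg/hr ÷ 80 mcg/mL = 18 mL/hr
Volume infused so far = 18 mL/hr × 4.7 hr = 84.6 mL
Volume remaining = 250 − 84.6 = 165.4 mL
New rate:
52.3 mcg/min × 60 min/hr = 3138 mcg/hr
Rate = 3138 mcg/hr ÷ 80 mcg/mL = 39.225 mL/hr
Time remaining = 165.4 mL ÷ 39.225 mL/hr = 4.216699 hr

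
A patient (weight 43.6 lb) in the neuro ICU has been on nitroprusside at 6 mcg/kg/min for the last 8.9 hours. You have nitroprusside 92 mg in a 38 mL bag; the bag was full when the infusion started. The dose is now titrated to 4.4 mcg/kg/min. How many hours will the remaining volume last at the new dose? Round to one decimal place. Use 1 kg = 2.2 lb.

5.4 hours

Initial rate:
Weight = 43.6 lb ÷ 2.2 lb/kg = 19.81818 kg
Dose = 6 mcg/kg/min × 19.81818 kg = 118.9091 mcg/min
118.9091 mcg/min × 60 min/hr = 7134.545 mcg/hr
Concentration = 92 mg ÷ 38 mL = 2.421053 mg/mL = 2421.053 mcg/mL
Rate = 7134.545 mcg/hr ÷ 2421.053 mcg/mL = 2.946877 mL/hr
Volume infused so far = 2.946877 mL/hr × 8.9 hr = 26.22721 mL
Volume remaining = 38 − 26.22721 = 11.77279 mL
New rate:
Dose = 4.4 mcg/kg/min × 19.81818 kg = 87.2 mcg/min
87.2 mcg/min × 60 min/hr = 5232 mcg/hr
Rate = 5232 mcg/hr ÷ 2421.053 mcg/mL = 2.161043 mL/hr
Time remaining = 11.77279 mL ÷ 2.161043 mL/hr = 5.447734 hr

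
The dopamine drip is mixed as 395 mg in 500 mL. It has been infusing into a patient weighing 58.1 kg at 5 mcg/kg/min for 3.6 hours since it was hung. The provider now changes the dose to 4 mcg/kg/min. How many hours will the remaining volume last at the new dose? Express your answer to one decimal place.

Initial rate:
Dose = 5 mcg/kg/min × 58.1 kg = 290.5 mcg/min
290.5 mcg/min × 60 min/hr = 17430 mcg/hr
Concentration = 395 mg ÷ 500 mL = 0.79 mg/mL = 790 mcg/mL
Rate = 17430 mcg/hr ÷ 790 mcg/mL = 22.06329 mL/hr
Volume infused so far = 22.06329 mL/hr × 3.6 hr = 79.42785 mL
Volume remaining = 500 − 79.42785 = 420.5722 mL
New rate:
Dose = 4 mcg/kg/min × 58.1 kg = 232.4 mcg/min
232.4 mcg/min × 60 min/hr = 13944 mcg/hr
Rate = 13944 mcg/hr ÷ 790 mcg/mL = 17.65063 mL/hr
Time remaining = 420.5722 mL ÷ 17.65063 mL/hr = 23.8276 hr

23.8 hours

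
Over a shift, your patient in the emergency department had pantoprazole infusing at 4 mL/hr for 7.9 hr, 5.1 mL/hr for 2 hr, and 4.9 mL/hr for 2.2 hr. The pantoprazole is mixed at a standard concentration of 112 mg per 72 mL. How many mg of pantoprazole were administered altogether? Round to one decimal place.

81.8 mg

Concentration = 112 mg ÷ 72 mL = 1.555556 mg/mL
Stage 1: 4 mL/hr × 7.9 hr = 31.6 mL → 31.6 mL × 1.555556 mg/mL = 49.15556 mg
Stage 2: 5.1 mL/hr × 2 hr = 10.2 mL → 10.2 mL × 1.555556 mg/mL = 15.86667 mg
Stage 3: 4.9 mL/hr × 2.2 hr = 10.78 mL → 10.78 mL × 1.555556 mg/mL = 16.76889 mg
Total = 49.15556 + 15.86667 + 16.76889 = 81.79111 mg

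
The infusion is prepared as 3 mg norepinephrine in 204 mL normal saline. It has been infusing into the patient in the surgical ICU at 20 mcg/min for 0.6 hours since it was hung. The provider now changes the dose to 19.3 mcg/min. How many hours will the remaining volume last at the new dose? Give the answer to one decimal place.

2.0 hours

Initial rate:
20 mcg/min × 60 min/hr = 1200 mcg/hr
Concentration = 3 mg ÷ 204 mL = 0.01470588 mg/mL = 14.70588 mcg/mL
Rate = 1200 mcg/hr ÷ 14.70588 mcg/mL = 81.6 mL/hr
Volume infused so far = 81.6 mL/hr × 0.6 hr = 48.96 mL
Volume remaining = 204 − 48.96 = 155.04 mL
New rate:
19.3 mcg/min × 60 min/hr = 1158 mcg/hr
Rate = 1158 mcg/hr ÷ 14.70588 mcg/mL = 78.744 mL/hr
Time remaining = 155.04 mL ÷ 78.744 mL/hr = 1.968912 hr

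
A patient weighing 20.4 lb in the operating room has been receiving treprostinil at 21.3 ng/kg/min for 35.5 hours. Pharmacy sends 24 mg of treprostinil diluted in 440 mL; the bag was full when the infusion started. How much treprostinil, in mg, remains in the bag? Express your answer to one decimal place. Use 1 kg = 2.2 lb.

Weight = 20.4 lb ÷ 2.2 lb/kg = 9.272727 kg
Dose = 21.3 ng/kg/min × 9.272727 kg = 197.5091 ng/min
197.5091 ng/min × 60 min/hr = 11850.55 ng/hr
Concentration = 24 mg ÷ 440 mL = 0.05454545 mg/mL = 54545.45 ng/mL
Rate = 11850.55 ng/hr ÷ 54545.45 ng/mL = 0.21726 mL/hr
Volume infused = 0.21726 mL/hr × 35.5 hr = 7.71273 mL
Volume remaining = 440 − 7.71273 = 432.2873 mL
Drug remaining = 432.2873 mL × 54545.45 ng/mL = 23579306 ng = 23.57931 mg

23.6 mg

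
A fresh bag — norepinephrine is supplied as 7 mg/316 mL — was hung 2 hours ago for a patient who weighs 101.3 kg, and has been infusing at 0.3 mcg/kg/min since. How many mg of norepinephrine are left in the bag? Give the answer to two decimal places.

3.35 mg

Dose = 0.3 mcg/kg/min × 101.3 kg = 30.39 mcg/min
30.39 mcg/min × 60 min/hr = 1823.4 mcg/hr
Concentration = 7 mg ÷ 316 mL = 0.0221519 mg/mL = 22.1519 mcg/mL
Rate = 1823.4 mcg/hr ÷ 22.1519 mcg/mL = 82.31349 mL/hr
Volume infused = 82.31349 mL/hr × 2 hr = 164.627 mL
Volume remaining = 316 − 164.627 = 151.373 mL
Drug remaining = 151.373 mL × 22.1519 mcg/mL = 3353.2 mcg = 3.3532 mg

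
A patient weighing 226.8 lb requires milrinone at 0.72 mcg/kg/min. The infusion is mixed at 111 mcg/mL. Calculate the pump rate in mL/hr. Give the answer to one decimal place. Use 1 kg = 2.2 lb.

40.1 mL/hr

Weight = 226.8 lb ÷ 2.2 lb/kg = 103.0909 kg
Dose = 0.72 mcg/kg/min × 103.0909 kg = 74.22545 mcg/min
74.22545 mcg/min × 60 min/hr = 4453.527 mcg/hr
Rate = 4453.527 mcg/hr ÷ 111 mcg/mL = 40.12187 mL/hr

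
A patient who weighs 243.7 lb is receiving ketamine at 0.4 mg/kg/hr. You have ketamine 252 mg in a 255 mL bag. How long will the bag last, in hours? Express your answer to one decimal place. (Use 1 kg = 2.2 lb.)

5.7 hours

Weight = 243.7 lb ÷ 2.2 lb/kg = 110.7727 kg
Dose = 0.4 mg/kg/hr × 110.7727 kg = 44.30909 mg/hr
Concentration = 252 mg ÷ 255 mL = 0.9882353 mg/mL
Rate = 44.30909 mg/hr ÷ 0.9882353 mg/mL = 44.83658 mL/hr
Duration = 255 mL ÷ 44.83658 mL/hr = 5.68732 hr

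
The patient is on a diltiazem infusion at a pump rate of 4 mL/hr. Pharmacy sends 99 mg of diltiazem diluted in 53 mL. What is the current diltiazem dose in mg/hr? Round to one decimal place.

Concentration = 99 mg ÷ 53 mL = 1.867925 mg/mL
Drug rate = 4 mL/hr × 1.867925 mg/mL = 7.471698 mg/hr

7.5 mg/hr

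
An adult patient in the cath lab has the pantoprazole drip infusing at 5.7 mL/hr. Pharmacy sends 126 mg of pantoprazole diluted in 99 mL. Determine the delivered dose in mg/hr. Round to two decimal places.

Concentration = 126 mg ÷ 99 mL = 1.272727 mg/mL
Drug rate = 5.7 mL/hr × 1.272727 mg/mL = 7.254545 mg/hr

7.25 mg/hr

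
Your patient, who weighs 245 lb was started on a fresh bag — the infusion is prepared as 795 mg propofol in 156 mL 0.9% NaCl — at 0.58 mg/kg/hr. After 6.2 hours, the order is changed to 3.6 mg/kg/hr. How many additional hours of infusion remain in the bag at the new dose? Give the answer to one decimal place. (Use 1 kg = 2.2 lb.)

1.0 hours

Initial rate:
Weight = 245 lb ÷ 2.2 lb/kg = 111.3636 kg
Dose = 0.58 mg/kg/hr × 111.3636 kg = 64.59091 mg/hr
Concentration = 795 mg ÷ 156 mL = 5.096154 mg/mL
Rate = 64.59091 mg/hr ÷ 5.096154 mg/mL = 12.67444 mL/hr
Volume infused so far = 12.67444 mL/hr × 6.2 hr = 78.58154 mL
Volume remaining = 156 − 78.58154 = 77.41846 mL
New rate:
Dose = 3.6 mg/kg/hr × 111.3636 kg = 400.9091 mg/hr
Rate = 400.9091 mg/hr ÷ 5.096154 mg/mL = 78.66895 mL/hr
Time remaining = 77.41846 mL ÷ 78.66895 mL/hr = 0.9841043 hr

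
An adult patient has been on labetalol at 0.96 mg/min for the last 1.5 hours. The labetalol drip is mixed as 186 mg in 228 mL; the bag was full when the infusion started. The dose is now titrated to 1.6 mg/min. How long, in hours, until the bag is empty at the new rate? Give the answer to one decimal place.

Initial rate:
0.96 mg/min × 60 min/hr = 57.6 mg/hr
Concentration = 186 mg ÷ 228 mL = 0.8157895 mg/mL
Rate = 57.6 mg/hr ÷ 0.8157895 mg/mL = 70.60645 mL/hr
Volume infused so far = 70.60645 mL/hr × 1.5 hr = 105.9097 mL
Volume remaining = 228 − 105.9097 = 122.0903 mL
New rate:
1.6 mg/min × 60 min/hr = 96 mg/hr
Rate = 96 mg/hr ÷ 0.8157895 mg/mL = 117.6774 mL/hr
Time remaining = 122.0903 mL ÷ 117.6774 mL/hr = 1.0375 hr

1.0 hours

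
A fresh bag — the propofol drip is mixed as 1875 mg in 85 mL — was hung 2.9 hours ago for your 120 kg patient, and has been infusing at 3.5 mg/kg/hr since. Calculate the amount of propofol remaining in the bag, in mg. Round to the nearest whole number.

Dose = 3.5 mg/kg/hr × 120 kg = 420 mg/hr
Concentration = 1875 mg ÷ 85 mL = 22.05882 mg/mL
Rate = 420 mg/hr ÷ 22.05882 mg/mL = 19.04 mL/hr
Volume infused = 19.04 mL/hr × 2.9 hr = 55.216 mL
Volume remaining = 85 − 55.216 = 29.784 mL
Drug remaining = 29.784 mL × 22.05882 mg/mL = 657 mg

657 mg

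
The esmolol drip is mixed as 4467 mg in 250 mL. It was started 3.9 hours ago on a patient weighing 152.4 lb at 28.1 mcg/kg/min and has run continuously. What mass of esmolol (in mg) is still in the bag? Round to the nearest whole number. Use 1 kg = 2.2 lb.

Weight = 152.4 lb ÷ 2.2 lb/kg = 69.27273 kg
Dose = 28.1 mcg/kg/min × 69.27273 kg = 1946.564 mcg/min
1946.564 mcg/min × 60 min/hr = 116793.8 mcg/hr
Concentration = 4467 mg ÷ 250 mL = 17.868 mg/mL = 17868 mcg/mL
Rate = 116793.8 mcg/hr ÷ 17868 mcg/mL = 6.53648 mL/hr
Volume infused = 6.53648 mL/hr × 3.9 hr = 25.49227 mL
Volume remaining = 250 − 25.49227 = 224.5077 mL
Drug remaining = 224.5077 mL × 17868 mcg/mL = 4011504 mcg = 4011.504 mg

4012 mg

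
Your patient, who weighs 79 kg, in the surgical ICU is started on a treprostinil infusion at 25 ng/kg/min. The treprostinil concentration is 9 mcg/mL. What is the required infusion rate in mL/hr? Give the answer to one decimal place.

Dose = 25 ng/kg/min × 79 kg = 1975 ng/min
1975 ng/min × 60 min/hr = 118500 ng/hr
Concentration = 9 mcg/mL = 9000 ng/mL
Rate = 118500 ng/hr ÷ 9000 ng/mL = 13.16667 mL/hr

13.2 mL/hr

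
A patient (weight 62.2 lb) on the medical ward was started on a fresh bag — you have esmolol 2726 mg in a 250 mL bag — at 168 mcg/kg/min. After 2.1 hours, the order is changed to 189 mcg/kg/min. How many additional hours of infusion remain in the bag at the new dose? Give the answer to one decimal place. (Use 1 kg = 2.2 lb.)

6.6 hours

Initial rate:
Weight = 62.2 lb ÷ 2.2 lb/kg = 28.27273 kg
Dose = 168 mcg/kg/min × 28.27273 kg = 4749.818 mcg/min
4749.818 mcg/min × 60 min/hr = 284989.1 mcg/hr
Concentration = 2726 mg ÷ 250 mL = 10.904 mg/mL = 10904 mcg/mL
Rate = 284989.1 mcg/hr ÷ 10904 mcg/mL = 26.1362 mL/hr
Volume infused so far = 26.1362 mL/hr × 2.1 hr = 54.88601 mL
Volume remaining = 250 − 54.88601 = 195.114 mL
New rate:
Dose = 189 mcg/kg/min × 28.27273 kg = 5343.545 mcg/min
5343.545 mcg/min × 60 min/hr = 320612.7 mcg/hr
Rate = 320612.7 mcg/hr ÷ 10904 mcg/mL = 29.40322 mL/hr
Time remaining = 195.114 mL ÷ 29.40322 mL/hr = 6.635803 hr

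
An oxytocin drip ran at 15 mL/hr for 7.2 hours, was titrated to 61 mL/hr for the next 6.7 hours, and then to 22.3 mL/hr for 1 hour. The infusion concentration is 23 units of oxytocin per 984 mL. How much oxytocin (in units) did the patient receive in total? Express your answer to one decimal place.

12.6 units

Concentration = 23 units ÷ 984 mL = 0.02337398 units/mL
Stage 1: 15 mL/hr × 7.2 hr = 108 mL → 108 mL × 0.02337398 units/mL = 2.52439 units
Stage 2: 61 mL/hr × 6.7 hr = 408.7 mL → 408.7 mL × 0.02337398 units/mL = 9.552947 units
Stage 3: 22.3 mL/hr × 1 hr = 22.3 mL → 22.3 mL × 0.02337398 units/mL = 0.5212398 units
Total = 2.52439 + 9.552947 + 0.5212398 = 12.59858 units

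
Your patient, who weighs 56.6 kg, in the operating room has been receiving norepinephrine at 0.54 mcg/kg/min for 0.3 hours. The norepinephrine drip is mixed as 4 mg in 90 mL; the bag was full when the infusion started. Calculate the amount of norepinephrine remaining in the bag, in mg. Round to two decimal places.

3.45 mg

Dose = 0.54 mcg/kg/min × 56.6 kg = 30.564 mcg/min
30.564 mcg/min × 60 min/hr = 1833.84 mcg/hr
Concentration = 4 mg ÷ 90 mL = 0.04444444 mg/mL = 44.44444 mcg/mL
Rate = 1833.84 mcg/hr ÷ 44.44444 mcg/mL = 41.2614 mL/hr
Volume infused = 41.2614 mL/hr × 0.3 hr = 12.37842 mL
Volume remaining = 90 − 12.37842 = 77.62158 mL
Drug remaining = 77.62158 mL × 44.44444 mcg/mL = 3449.848 mcg = 3.449848 mg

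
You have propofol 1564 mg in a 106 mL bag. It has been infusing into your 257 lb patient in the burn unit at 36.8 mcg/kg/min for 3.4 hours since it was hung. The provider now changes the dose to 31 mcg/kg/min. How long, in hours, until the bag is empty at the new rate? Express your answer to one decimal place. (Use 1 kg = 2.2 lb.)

Initial rate:
Weight = 257 lb ÷ 2.2 lb/kg = 116.8182 kg
Dose = 36.8 mcg/kg/min × 116.8182 kg = 4298.909 mcg/min
4298.909 mcg/min × 60 min/hr = 257934.5 mcg/hr
Concentration = 1564 mg ÷ 106 mL = 14.75472 mg/mL = 14754.72 mcg/mL
Rate = 257934.5 mcg/hr ÷ 14754.72 mcg/mL = 17.4815 mL/hr
Volume infused so far = 17.4815 mL/hr × 3.4 hr = 59.43709 mL
Volume remaining = 106 − 59.43709 = 46.56291 mL
New rate:
Dose = 31 mcg/kg/min × 116.8182 kg = 3621.364 mcg/min
3621.364 mcg/min × 60 min/hr = 217281.8 mcg/hr
Rate = 217281.8 mcg/hr ÷ 14754.72 mcg/mL = 14.72626 mL/hr
Time remaining = 46.56291 mL ÷ 14.72626 mL/hr = 3.161896 hr

3.2 hours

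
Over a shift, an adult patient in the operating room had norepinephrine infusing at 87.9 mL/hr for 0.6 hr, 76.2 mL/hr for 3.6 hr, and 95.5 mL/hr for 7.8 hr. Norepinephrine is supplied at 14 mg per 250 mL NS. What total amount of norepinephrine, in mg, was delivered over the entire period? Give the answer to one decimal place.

60.0 mg

Concentration = 14 mg ÷ 250 mL = 0.056 mg/mL
Stage 1: 87.9 mL/hr × 0.6 hr = 52.74 mL → 52.74 mL × 0.056 mg/mL = 2.95344 mg
Stage 2: 76.2 mL/hr × 3.6 hr = 274.32 mL → 274.32 mL × 0.056 mg/mL = 15.36192 mg
Stage 3: 95.5 mL/hr × 7.8 hr = 744.9 mL → 744.9 mL × 0.056 mg/mL = 41.7144 mg
Total = 2.95344 + 15.36192 + 41.7144 = 60.02976 mg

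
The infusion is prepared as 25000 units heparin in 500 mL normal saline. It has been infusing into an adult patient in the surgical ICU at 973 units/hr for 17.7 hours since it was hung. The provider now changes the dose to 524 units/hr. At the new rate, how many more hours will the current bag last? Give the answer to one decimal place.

14.8 hours

Initial rate:
Concentration = 25000 units ÷ 500 mL = 50 units/mL
Rate = 973 units/hr ÷ 50 units/mL = 19.46 mL/hr
Volume infused so far = 19.46 mL/hr × 17.7 hr = 344.442 mL
Volume remaining = 500 − 344.442 = 155.558 mL
New rate:
Rate = 524 units/hr ÷ 50 units/mL = 10.48 mL/hr
Time remaining = 155.558 mL ÷ 10.48 mL/hr = 14.84332 hr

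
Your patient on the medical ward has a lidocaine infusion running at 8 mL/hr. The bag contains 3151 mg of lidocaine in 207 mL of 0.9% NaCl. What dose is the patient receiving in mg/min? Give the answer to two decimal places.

2.03 mg/min

Concentration = 3151 mg ÷ 207 mL = 15.22222 mg/mL
Drug rate = 8 mL/hr × 15.22222 mg/mL = 121.7778 mg/hr
121.7778 mg/hr ÷ 60 min/hr = 2.02963 mg/min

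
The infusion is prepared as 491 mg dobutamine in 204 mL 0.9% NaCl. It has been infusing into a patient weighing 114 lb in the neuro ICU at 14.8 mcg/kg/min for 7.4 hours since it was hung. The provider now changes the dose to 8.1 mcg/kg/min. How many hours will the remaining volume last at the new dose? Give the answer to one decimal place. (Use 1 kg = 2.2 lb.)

Initial rate:
Weight = 114 lb ÷ 2.2 lb/kg = 51.81818 kg
Dose = 14.8 mcg/kg/min × 51.81818 kg = 766.9091 mcg/min
766.9091 mcg/min × 60 min/hr = 46014.55 mcg/hr
Concentration = 491 mg ÷ 204 mL = 2.406863 mg/mL = 2406.863 mcg/mL
Rate = 46014.55 mcg/hr ÷ 2406.863 mcg/mL = 19.11806 mL/hr
Volume infused so far = 19.11806 mL/hr × 7.4 hr = 141.4736 mL
Volume remaining = 204 − 141.4736 = 62.52636 mL
New rate:
Dose = 8.1 mcg/kg/min × 51.81818 kg = 419.7273 mcg/min
419.7273 mcg/min × 60 min/hr = 25183.64 mcg/hr
Rate = 25183.64 mcg/hr ÷ 2406.863 mcg/mL = 10.46326 mL/hr
Time remaining = 62.52636 mL ÷ 10.46326 mL/hr = 5.9758 hr

6.0 hours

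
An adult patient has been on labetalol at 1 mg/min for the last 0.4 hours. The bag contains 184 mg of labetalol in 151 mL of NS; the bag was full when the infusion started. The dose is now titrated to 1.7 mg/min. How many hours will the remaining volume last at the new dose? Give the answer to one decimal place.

1.6 hours

Initial rate:
1 mg/min × 60 min/hr = 60 mg/hr
Concentration = 184 mg ÷ 151 mL = 1.218543 mg/mL
Rate = 60 mg/hr ÷ 1.218543 mg/mL = 49.23913 mL/hr
Volume infused so far = 49.23913 mL/hr × 0.4 hr = 19.69565 mL
Volume remaining = 151 − 19.69565 = 131.3043 mL
New rate:
1.7 mg/min × 60 min/hr = 102 mg/hr
Rate = 102 mg/hr ÷ 1.218543 mg/mL = 83.70652 mL/hr
Time remaining = 131.3043 mL ÷ 83.70652 mL/hr = 1.568627 hr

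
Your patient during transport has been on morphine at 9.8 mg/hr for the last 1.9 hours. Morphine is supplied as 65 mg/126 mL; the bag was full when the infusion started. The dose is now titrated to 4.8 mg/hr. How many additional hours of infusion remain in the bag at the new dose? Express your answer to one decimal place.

9.7 hours

Initial rate:
Concentration = 65 mg ÷ 126 mL = 0.515873 mg/mL
Rate = 9.8 mg/hr ÷ 0.515873 mg/mL = 18.99692 mL/hr
Volume infused so far = 18.99692 mL/hr × 1.9 hr = 36.09415 mL
Volume remaining = 126 − 36.09415 = 89.90585 mL
New rate:
Rate = 4.8 mg/hr ÷ 0.515873 mg/mL = 9.304615 mL/hr
Time remaining = 89.90585 mL ÷ 9.304615 mL/hr = 9.6625 hr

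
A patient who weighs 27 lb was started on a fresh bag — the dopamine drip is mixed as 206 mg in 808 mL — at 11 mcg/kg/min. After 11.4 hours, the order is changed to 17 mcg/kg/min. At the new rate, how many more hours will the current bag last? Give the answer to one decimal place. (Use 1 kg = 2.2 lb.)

9.1 hours

Initial rate:
Weight = 27 lb ÷ 2.2 lb/kg = 12.27273 kg
Dose = 11 mcg/kg/min × 12.27273 kg = 135 mcg/min
135 mcg/min × 60 min/hr = 8100 mcg/hr
Concentration = 206 mg ÷ 808 mL = 0.2549505 mg/mL = 254.9505 mcg/mL
Rate = 8100 mcg/hr ÷ 254.9505 mcg/mL = 31.77087 mL/hr
Volume infused so far = 31.77087 mL/hr × 11.4 hr = 362.188 mL
Volume remaining = 808 − 362.188 = 445.812 mL
New rate:
Dose = 17 mcg/kg/min × 12.27273 kg = 208.6364 mcg/min
208.6364 mcg/min × 60 min/hr = 12518.18 mcg/hr
Rate = 12518.18 mcg/hr ÷ 254.9505 mcg/mL = 49.10044 mL/hr
Time remaining = 445.812 mL ÷ 49.10044 mL/hr = 9.079593 hr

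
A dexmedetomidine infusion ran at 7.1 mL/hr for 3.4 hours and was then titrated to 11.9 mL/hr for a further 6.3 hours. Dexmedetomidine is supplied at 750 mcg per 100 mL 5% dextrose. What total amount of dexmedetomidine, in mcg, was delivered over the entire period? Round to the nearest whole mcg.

743 mcg

Concentration = 750 mcg ÷ 100 mL = 7.5 mcg/mL
Stage 1: 7.1 mL/hr × 3.4 hr = 24.14 mL → 24.14 mL × 7.5 mcg/mL = 181.05 mcg
Stage 2: 11.9 mL/hr × 6.3 hr = 74.97 mL → 74.97 mL × 7.5 mcg/mL = 562.275 mcg
Total = 181.05 + 562.275 = 743.325 mcg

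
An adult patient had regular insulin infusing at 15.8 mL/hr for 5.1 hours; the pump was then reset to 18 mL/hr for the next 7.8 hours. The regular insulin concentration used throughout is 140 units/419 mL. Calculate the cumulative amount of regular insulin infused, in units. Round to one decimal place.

73.8 units

Concentration = 140 units ÷ 419 mL = 0.3341289 units/mL
Stage 1: 15.8 mL/hr × 5.1 hr = 80.58 mL → 80.58 mL × 0.3341289 units/mL = 26.92411 units
Stage 2: 18 mL/hr × 7.8 hr = 140.4 mL → 140.4 mL × 0.3341289 units/mL = 46.91169 units
Total = 26.92411 + 46.91169 = 73.8358 units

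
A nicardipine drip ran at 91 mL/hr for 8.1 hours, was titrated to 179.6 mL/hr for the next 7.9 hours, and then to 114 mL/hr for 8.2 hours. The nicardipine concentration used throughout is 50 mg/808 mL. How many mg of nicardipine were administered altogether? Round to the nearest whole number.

Concentration = 50 mg ÷ 808 mL = 0.06188119 mg/mL
Stage 1: 91 mL/hr × 8.1 hr = 737.1 mL → 737.1 mL × 0.06188119 mg/mL = 45.61262 mg
Stage 2: 179.6 mL/hr × 7.9 hr = 1418.84 mL → 1418.84 mL × 0.06188119 mg/mL = 87.7995 mg
Stage 3: 114 mL/hr × 8.2 hr = 934.8 mL → 934.8 mL × 0.06188119 mg/mL = 57.84653 mg
Total = 45.61262 + 87.7995 + 57.84653 = 191.2587 mg

191 mg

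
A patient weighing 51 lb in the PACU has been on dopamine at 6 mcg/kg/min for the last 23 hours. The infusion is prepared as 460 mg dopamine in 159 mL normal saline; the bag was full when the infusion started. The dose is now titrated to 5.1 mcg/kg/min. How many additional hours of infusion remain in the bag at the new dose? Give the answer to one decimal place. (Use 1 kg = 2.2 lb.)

37.8 hours

Initial rate:
Weight = 51 lb ÷ 2.2 lb/kg = 23.18182 kg
Dose = 6 mcg/kg/min × 23.18182 kg = 139.0909 mcg/min
139.0909 mcg/min × 60 min/hr = 8345.455 mcg/hr
Concentration = 460 mg ÷ 159 mL = 2.893082 mg/mL = 2893.082 mcg/mL
Rate = 8345.455 mcg/hr ÷ 2893.082 mcg/mL = 2.884625 mL/hr
Volume infused so far = 2.884625 mL/hr × 23 hr = 66.34636 mL
Volume remaining = 159 − 66.34636 = 92.65364 mL
New rate:
Dose = 5.1 mcg/kg/min × 23.18182 kg = 118.2273 mcg/min
118.2273 mcg/min × 60 min/hr = 7093.636 mcg/hr
Rate = 7093.636 mcg/hr ÷ 2893.082 mcg/mL = 2.451931 mL/hr
Time remaining = 92.65364 mL ÷ 2.451931 mL/hr = 37.78803 hr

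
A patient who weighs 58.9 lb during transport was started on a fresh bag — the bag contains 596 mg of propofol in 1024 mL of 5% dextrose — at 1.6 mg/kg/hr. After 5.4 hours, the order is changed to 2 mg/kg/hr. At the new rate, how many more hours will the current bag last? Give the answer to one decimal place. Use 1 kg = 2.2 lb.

Initial rate:
Weight = 58.9 lb ÷ 2.2 lb/kg = 26.77273 kg
Dose = 1.6 mg/kg/hr × 26.77273 kg = 42.83636 mg/hr
Concentration = 596 mg ÷ 1024 mL = 0.5820312 mg/mL
Rate = 42.83636 mg/hr ÷ 0.5820312 mg/mL = 73.59805 mL/hr
Volume infused so far = 73.59805 mL/hr × 5.4 hr = 397.4295 mL
Volume remaining = 1024 − 397.4295 = 626.5705 mL
New rate:
Dose = 2 mg/kg/hr × 26.77273 kg = 53.54545 mg/hr
Rate = 53.54545 mg/hr ÷ 0.5820312 mg/mL = 91.99756 mL/hr
Time remaining = 626.5705 mL ÷ 91.99756 mL/hr = 6.81073 hr

6.8 hours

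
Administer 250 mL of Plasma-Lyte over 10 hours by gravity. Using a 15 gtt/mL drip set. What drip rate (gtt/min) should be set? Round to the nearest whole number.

6 gtt/min

250 mL ÷ (10 hr × 60 = 600 min) = 0.4166667 mL/min
0.4166667 mL/min × 15 gtt/mL = 6.25 gtt/min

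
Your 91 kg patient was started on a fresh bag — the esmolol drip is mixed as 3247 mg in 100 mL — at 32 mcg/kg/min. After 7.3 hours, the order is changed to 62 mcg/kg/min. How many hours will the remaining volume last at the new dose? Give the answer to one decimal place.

Initial rate:
Dose = 32 mcg/kg/min × 91 kg = 2912 mcg/min
2912 mcg/min × 60 min/hr = 174720 mcg/hr
Concentration = 3247 mg ÷ 100 mL = 32.47 mg/mL = 32470 mcg/mL
Rate = 174720 mcg/hr ÷ 32470 mcg/mL = 5.380967 mL/hr
Volume infused so far = 5.380967 mL/hr × 7.3 hr = 39.28106 mL
Volume remaining = 100 − 39.28106 = 60.71894 mL
New rate:
Dose = 62 mcg/kg/min × 91 kg = 5642 mcg/min
5642 mcg/min × 60 min/hr = 338520 mcg/hr
Rate = 338520 mcg/hr ÷ 32470 mcg/mL = 10.42562 mL/hr
Time remaining = 60.71894 mL ÷ 10.42562 mL/hr = 5.82401 hr

5.8 hours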